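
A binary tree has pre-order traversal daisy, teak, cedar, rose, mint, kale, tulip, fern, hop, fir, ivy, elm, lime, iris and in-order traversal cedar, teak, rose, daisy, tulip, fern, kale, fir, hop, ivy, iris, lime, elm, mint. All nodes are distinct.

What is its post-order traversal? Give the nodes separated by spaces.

cedar rose teak fern tulip fir iris lime elm ivy hop kale mint daisy

The first element of pre-order is the root; it splits in-order into left and right subtrees.
Root daisy: left subtree has 3 nodes {cedar, teak, rose}, right has 10 {tulip, fern, kale, fir, hop, ivy, iris, lime, elm, mint}.
  Root teak: left subtree has 1 node {cedar}, right has 1 {rose}.
  Root mint: left subtree has 9 nodes {tulip, fern, kale, fir, hop, ivy, iris, lime, elm}, right has 0 { }.
    Root kale: left subtree has 2 nodes {tulip, fern}, right has 6 {fir, hop, ivy, iris, lime, elm}.
      Root tulip: left subtree has 0 nodes { }, right has 1 {fern}.
      Root hop: left subtree has 1 node {fir}, right has 4 {ivy, iris, lime, elm}.
        Root ivy: left subtree has 0 nodes { }, right has 3 {iris, lime, elm}.
          Root elm: left subtree has 2 nodes {iris, lime}, right has 0 { }.
            Root lime: left subtree has 1 node {iris}, right has 0 { }.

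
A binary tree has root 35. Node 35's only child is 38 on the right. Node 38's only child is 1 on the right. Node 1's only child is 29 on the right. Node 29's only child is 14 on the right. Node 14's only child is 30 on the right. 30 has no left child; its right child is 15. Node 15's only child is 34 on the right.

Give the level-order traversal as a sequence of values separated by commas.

Level-order visits nodes level by level from the root, left to right within each level.
Level 0: 35
Level 1: 38
Level 2: 1
Level 3: 29
Level 4: 14
Level 5: 30
Level 6: 15
Level 7: 34

35, 38, 1, 29, 14, 30, 15, 34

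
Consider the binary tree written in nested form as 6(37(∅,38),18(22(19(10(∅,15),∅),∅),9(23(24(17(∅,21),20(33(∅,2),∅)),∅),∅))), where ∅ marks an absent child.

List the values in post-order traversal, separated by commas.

Post-order visits the left subtree, then the right subtree, then the node.
At 6: go left to 37.
  At 37: no left child.
  At 37: go right to 38.
    38 is a leaf — visit 38.
  Visit 37.
At 6: go right to 18.
  At 18: go left to 22.
    At 22: go left to 19.
      At 19: go left to 10.
        At 10: no left child.
        At 10: go right to 15.
          15 is a leaf — visit 15.
        Visit 10.
      At 19: no right child.
      Visit 19.
    At 22: no right child.
    Visit 22.
  At 18: go right to 9.
    At 9: go left to 23.
      At 23: go left to 24.
        At 24: go left to 17.
          At 17: no left child.
          At 17: go right to 21.
            21 is a leaf — visit 21.
          Visit 17.
        At 24: go right to 20.
          At 20: go left to 33.
            At 33: no left child.
            At 33: go right to 2.
              2 is a leaf — visit 2.
            Visit 33.
          At 20: no right child.
          Visit 20.
        Visit 24.
      At 23: no right child.
      Visit 23.
    At 9: no right child.
    Visit 9.
  Visit 18.
Visit 6.

38, 37, 15, 10, 19, 22, 21, 17, 2, 33, 20, 24, 23, 9, 18, 6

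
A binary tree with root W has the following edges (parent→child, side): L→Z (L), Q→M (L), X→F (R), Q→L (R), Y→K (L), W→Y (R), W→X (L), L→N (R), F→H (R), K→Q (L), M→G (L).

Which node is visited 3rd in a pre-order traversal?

F

Pre-order visits the node, then its left subtree, then its right subtree.
Visit W.
At W: go left to X.
  Visit X.
  At X: no left child.
  At X: go right to F.
    Visit F.
    At F: no left child.
    At F: go right to H.
      H is a leaf — visit H.
At W: go right to Y.
  Visit Y.
  At Y: go left to K.
    Visit K.
    At K: go left to Q.
      Visit Q.
      At Q: go left to M.
        Visit M.
        At M: go left to G.
          G is a leaf — visit G.
        At M: no right child.
      At Q: go right to L.
        Visit L.
        At L: go left to Z.
          Z is a leaf — visit Z.
        At L: go right to N.
          N is a leaf — visit N.
    At K: no right child.
  At Y: no right child.
Full pre-order sequence: W, X, F, H, Y, K, Q, M, G, L, Z, N.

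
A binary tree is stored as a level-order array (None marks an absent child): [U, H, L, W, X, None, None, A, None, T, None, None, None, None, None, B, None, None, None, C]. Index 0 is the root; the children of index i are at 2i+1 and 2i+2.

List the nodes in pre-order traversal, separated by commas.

U, H, W, A, B, X, T, C, L

Pre-order visits the node, then its left subtree, then its right subtree.
Visit U.
At U: go left to H.
  Visit H.
  At H: go left to W.
    Visit W.
    At W: go left to A.
      Visit A.
      At A: go left to B.
        B is a leaf — visit B.
      At A: no right child.
    At W: no right child.
  At H: go right to X.
    Visit X.
    At X: go left to T.
      Visit T.
      At T: go left to C.
        C is a leaf — visit C.
      At T: no right child.
    At X: no right child.
At U: go right to L.
  L is a leaf — visit L.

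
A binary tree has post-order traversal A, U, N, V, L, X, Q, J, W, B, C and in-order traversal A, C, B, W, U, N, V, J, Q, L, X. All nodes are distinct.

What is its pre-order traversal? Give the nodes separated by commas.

C, A, B, W, J, V, N, U, Q, X, L

The last element of post-order is the root; it splits in-order into left and right subtrees.
Root C: left subtree has 1 node {A}, right has 9 {B, W, U, N, V, J, Q, L, X}.
  Root B: left subtree has 0 nodes { }, right has 8 {W, U, N, V, J, Q, L, X}.
    Root W: left subtree has 0 nodes { }, right has 7 {U, N, V, J, Q, L, X}.
      Root J: left subtree has 3 nodes {U, N, V}, right has 3 {Q, L, X}.
        Root V: left subtree has 2 nodes {U, N}, right has 0 { }.
          Root N: left subtree has 1 node {U}, right has 0 { }.
        Root Q: left subtree has 0 nodes { }, right has 2 {L, X}.
          Root X: left subtree has 1 node {L}, right has 0 { }.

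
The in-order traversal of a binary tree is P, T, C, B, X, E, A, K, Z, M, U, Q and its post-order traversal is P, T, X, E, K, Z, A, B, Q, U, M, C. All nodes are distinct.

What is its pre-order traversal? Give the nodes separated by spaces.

C T P M B A E X Z K U Q

The last element of post-order is the root; it splits in-order into left and right subtrees.
Root C: left subtree has 2 nodes {P, T}, right has 9 {B, X, E, A, K, Z, M, U, Q}.
  Root T: left subtree has 1 node {P}, right has 0 { }.
  Root M: left subtree has 6 nodes {B, X, E, A, K, Z}, right has 2 {U, Q}.
    Root B: left subtree has 0 nodes { }, right has 5 {X, E, A, K, Z}.
      Root A: left subtree has 2 nodes {X, E}, right has 2 {K, Z}.
        Root E: left subtree has 1 node {X}, right has 0 { }.
        Root Z: left subtree has 1 node {K}, right has 0 { }.
    Root U: left subtree has 0 nodes { }, right has 1 {Q}.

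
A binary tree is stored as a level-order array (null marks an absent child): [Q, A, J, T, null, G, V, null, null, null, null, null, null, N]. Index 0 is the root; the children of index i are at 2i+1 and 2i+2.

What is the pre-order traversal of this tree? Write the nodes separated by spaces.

Pre-order visits the node, then its left subtree, then its right subtree.
Visit Q.
At Q: go left to A.
  Visit A.
  At A: go left to T.
    T is a leaf — visit T.
  At A: no right child.
At Q: go right to J.
  Visit J.
  At J: go left to G.
    G is a leaf — visit G.
  At J: go right to V.
    Visit V.
    At V: go left to N.
      N is a leaf — visit N.
    At V: no right child.

Q A T J G V N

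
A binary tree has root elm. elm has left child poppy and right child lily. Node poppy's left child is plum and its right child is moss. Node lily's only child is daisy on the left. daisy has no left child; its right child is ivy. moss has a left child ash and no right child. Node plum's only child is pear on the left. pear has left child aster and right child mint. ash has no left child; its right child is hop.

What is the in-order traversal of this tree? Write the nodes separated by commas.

aster, pear, mint, plum, poppy, ash, hop, moss, elm, daisy, ivy, lily

In-order visits the left subtree, then the node, then the right subtree.
At elm: go left to poppy.
  At poppy: go left to plum.
    At plum: go left to pear.
      At pear: go left to aster.
        aster is a leaf — visit aster.
      Visit pear.
      At pear: go right to mint.
        mint is a leaf — visit mint.
    Visit plum.
    At plum: no right child.
  Visit poppy.
  At poppy: go right to moss.
    At moss: go left to ash.
      At ash: no left child.
      Visit ash.
      At ash: go right to hop.
        hop is a leaf — visit hop.
    Visit moss.
    At moss: no right child.
Visit elm.
At elm: go right to lily.
  At lily: go left to daisy.
    At daisy: no left child.
    Visit daisy.
    At daisy: go right to ivy.
      ivy is a leaf — visit ivy.
  Visit lily.
  At lily: no right child.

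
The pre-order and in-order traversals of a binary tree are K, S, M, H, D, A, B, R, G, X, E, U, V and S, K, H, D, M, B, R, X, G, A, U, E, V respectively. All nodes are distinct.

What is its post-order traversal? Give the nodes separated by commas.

S, D, H, X, G, R, B, U, V, E, A, M, K

The first element of pre-order is the root; it splits in-order into left and right subtrees.
Root K: left subtree has 1 node {S}, right has 11 {H, D, M, B, R, X, G, A, U, E, V}.
  Root M: left subtree has 2 nodes {H, D}, right has 8 {B, R, X, G, A, U, E, V}.
    Root H: left subtree has 0 nodes { }, right has 1 {D}.
    Root A: left subtree has 4 nodes {B, R, X, G}, right has 3 {U, E, V}.
      Root B: left subtree has 0 nodes { }, right has 3 {R, X, G}.
        Root R: left subtree has 0 nodes { }, right has 2 {X, G}.
          Root G: left subtree has 1 node {X}, right has 0 { }.
      Root E: left subtree has 1 node {U}, right has 1 {V}.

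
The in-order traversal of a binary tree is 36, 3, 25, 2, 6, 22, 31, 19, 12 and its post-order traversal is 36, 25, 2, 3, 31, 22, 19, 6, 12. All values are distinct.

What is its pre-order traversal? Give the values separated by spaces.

The last element of post-order is the root; it splits in-order into left and right subtrees.
Root 12: left subtree has 8 nodes {36, 3, 25, 2, 6, 22, 31, 19}, right has 0 { }.
  Root 6: left subtree has 4 nodes {36, 3, 25, 2}, right has 3 {22, 31, 19}.
    Root 3: left subtree has 1 node {36}, right has 2 {25, 2}.
      Root 2: left subtree has 1 node {25}, right has 0 { }.
    Root 19: left subtree has 2 nodes {22, 31}, right has 0 { }.
      Root 22: left subtree has 0 nodes { }, right has 1 {31}.

12 6 3 36 2 25 19 22 31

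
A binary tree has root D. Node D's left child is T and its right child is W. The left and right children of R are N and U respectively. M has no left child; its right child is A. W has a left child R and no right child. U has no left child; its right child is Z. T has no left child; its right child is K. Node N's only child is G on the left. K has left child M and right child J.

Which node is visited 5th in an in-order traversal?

J

In-order visits the left subtree, then the node, then the right subtree.
At D: go left to T.
  At T: no left child.
  Visit T.
  At T: go right to K.
    At K: go left to M.
      At M: no left child.
      Visit M.
      At M: go right to A.
        A is a leaf — visit A.
    Visit K.
    At K: go right to J.
      J is a leaf — visit J.
Visit D.
At D: go right to W.
  At W: go left to R.
    At R: go left to N.
      At N: go left to G.
        G is a leaf — visit G.
      Visit N.
      At N: no right child.
    Visit R.
    At R: go right to U.
      At U: no left child.
      Visit U.
      At U: go right to Z.
        Z is a leaf — visit Z.
  Visit W.
  At W: no right child.
Full in-order sequence: T, M, A, K, J, D, G, N, R, U, Z, W.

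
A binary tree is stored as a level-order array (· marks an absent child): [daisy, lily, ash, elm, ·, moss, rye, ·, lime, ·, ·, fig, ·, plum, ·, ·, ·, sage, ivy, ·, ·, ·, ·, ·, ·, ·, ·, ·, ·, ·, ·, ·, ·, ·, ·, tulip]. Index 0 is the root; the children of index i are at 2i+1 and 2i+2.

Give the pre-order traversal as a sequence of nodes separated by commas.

daisy, lily, elm, lime, sage, tulip, ivy, ash, moss, fig, rye, plum

Pre-order visits the node, then its left subtree, then its right subtree.
Visit daisy.
At daisy: go left to lily.
  Visit lily.
  At lily: go left to elm.
    Visit elm.
    At elm: no left child.
    At elm: go right to lime.
      Visit lime.
      At lime: go left to sage.
        Visit sage.
        At sage: go left to tulip.
          tulip is a leaf — visit tulip.
        At sage: no right child.
      At lime: go right to ivy.
        ivy is a leaf — visit ivy.
  At lily: no right child.
At daisy: go right to ash.
  Visit ash.
  At ash: go left to moss.
    Visit moss.
    At moss: go left to fig.
      fig is a leaf — visit fig.
    At moss: no right child.
  At ash: go right to rye.
    Visit rye.
    At rye: go left to plum.
      plum is a leaf — visit plum.
    At rye: no right child.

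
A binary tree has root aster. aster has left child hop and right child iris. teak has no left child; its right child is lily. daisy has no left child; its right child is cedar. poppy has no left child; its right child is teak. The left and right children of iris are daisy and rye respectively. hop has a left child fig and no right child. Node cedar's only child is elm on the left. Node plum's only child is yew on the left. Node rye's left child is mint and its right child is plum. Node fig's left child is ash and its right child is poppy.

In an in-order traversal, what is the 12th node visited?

In-order visits the left subtree, then the node, then the right subtree.
At aster: go left to hop.
  At hop: go left to fig.
    At fig: go left to ash.
      ash is a leaf — visit ash.
    Visit fig.
    At fig: go right to poppy.
      At poppy: no left child.
      Visit poppy.
      At poppy: go right to teak.
        At teak: no left child.
        Visit teak.
        At teak: go right to lily.
          lily is a leaf — visit lily.
  Visit hop.
  At hop: no right child.
Visit aster.
At aster: go right to iris.
  At iris: go left to daisy.
    At daisy: no left child.
    Visit daisy.
    At daisy: go right to cedar.
      At cedar: go left to elm.
        elm is a leaf — visit elm.
      Visit cedar.
      At cedar: no right child.
  Visit iris.
  At iris: go right to rye.
    At rye: go left to mint.
      mint is a leaf — visit mint.
    Visit rye.
    At rye: go right to plum.
      At plum: go left to yew.
        yew is a leaf — visit yew.
      Visit plum.
      At plum: no right child.
Full in-order sequence: ash, fig, poppy, teak, lily, hop, aster, daisy, elm, cedar, iris, mint, rye, yew, plum.

mint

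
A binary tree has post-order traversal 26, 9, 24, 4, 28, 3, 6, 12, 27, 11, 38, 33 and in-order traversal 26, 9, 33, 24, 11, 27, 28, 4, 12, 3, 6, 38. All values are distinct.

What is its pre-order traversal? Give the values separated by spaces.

33 9 26 38 11 24 27 12 28 4 6 3

The last element of post-order is the root; it splits in-order into left and right subtrees.
Root 33: left subtree has 2 nodes {26, 9}, right has 9 {24, 11, 27, 28, 4, 12, 3, 6, 38}.
  Root 9: left subtree has 1 node {26}, right has 0 { }.
  Root 38: left subtree has 8 nodes {24, 11, 27, 28, 4, 12, 3, 6}, right has 0 { }.
    Root 11: left subtree has 1 node {24}, right has 6 {27, 28, 4, 12, 3, 6}.
      Root 27: left subtree has 0 nodes { }, right has 5 {28, 4, 12, 3, 6}.
        Root 12: left subtree has 2 nodes {28, 4}, right has 2 {3, 6}.
          Root 28: left subtree has 0 nodes { }, right has 1 {4}.
          Root 6: left subtree has 1 node {3}, right has 0 { }.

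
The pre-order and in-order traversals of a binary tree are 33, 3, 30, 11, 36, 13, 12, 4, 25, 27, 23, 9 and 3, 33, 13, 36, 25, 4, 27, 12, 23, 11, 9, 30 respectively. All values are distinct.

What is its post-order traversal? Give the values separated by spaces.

3 13 25 27 4 23 12 36 9 11 30 33

The first element of pre-order is the root; it splits in-order into left and right subtrees.
Root 33: left subtree has 1 node {3}, right has 10 {13, 36, 25, 4, 27, 12, 23, 11, 9, 30}.
  Root 30: left subtree has 9 nodes {13, 36, 25, 4, 27, 12, 23, 11, 9}, right has 0 { }.
    Root 11: left subtree has 7 nodes {13, 36, 25, 4, 27, 12, 23}, right has 1 {9}.
      Root 36: left subtree has 1 node {13}, right has 5 {25, 4, 27, 12, 23}.
        Root 12: left subtree has 3 nodes {25, 4, 27}, right has 1 {23}.
          Root 4: left subtree has 1 node {25}, right has 1 {27}.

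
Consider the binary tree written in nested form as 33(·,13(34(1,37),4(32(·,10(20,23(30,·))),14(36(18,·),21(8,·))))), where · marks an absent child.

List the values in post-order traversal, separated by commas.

1, 37, 34, 20, 30, 23, 10, 32, 18, 36, 8, 21, 14, 4, 13, 33

Post-order visits the left subtree, then the right subtree, then the node.
At 33: no left child.
At 33: go right to 13.
  At 13: go left to 34.
    At 34: go left to 1.
      1 is a leaf — visit 1.
    At 34: go right to 37.
      37 is a leaf — visit 37.
    Visit 34.
  At 13: go right to 4.
    At 4: go left to 32.
      At 32: no left child.
      At 32: go right to 10.
        At 10: go left to 20.
          20 is a leaf — visit 20.
        At 10: go right to 23.
          At 23: go left to 30.
            30 is a leaf — visit 30.
          At 23: no right child.
          Visit 23.
        Visit 10.
      Visit 32.
    At 4: go right to 14.
      At 14: go left to 36.
        At 36: go left to 18.
          18 is a leaf — visit 18.
        At 36: no right child.
        Visit 36.
      At 14: go right to 21.
        At 21: go left to 8.
          8 is a leaf — visit 8.
        At 21: no right child.
        Visit 21.
      Visit 14.
    Visit 4.
  Visit 13.
Visit 33.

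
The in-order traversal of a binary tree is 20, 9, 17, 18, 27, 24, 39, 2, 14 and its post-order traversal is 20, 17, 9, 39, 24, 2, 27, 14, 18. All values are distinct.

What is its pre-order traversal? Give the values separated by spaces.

18 9 20 17 14 27 2 24 39

The last element of post-order is the root; it splits in-order into left and right subtrees.
Root 18: left subtree has 3 nodes {20, 9, 17}, right has 5 {27, 24, 39, 2, 14}.
  Root 9: left subtree has 1 node {20}, right has 1 {17}.
  Root 14: left subtree has 4 nodes {27, 24, 39, 2}, right has 0 { }.
    Root 27: left subtree has 0 nodes { }, right has 3 {24, 39, 2}.
      Root 2: left subtree has 2 nodes {24, 39}, right has 0 { }.
        Root 24: left subtree has 0 nodes { }, right has 1 {39}.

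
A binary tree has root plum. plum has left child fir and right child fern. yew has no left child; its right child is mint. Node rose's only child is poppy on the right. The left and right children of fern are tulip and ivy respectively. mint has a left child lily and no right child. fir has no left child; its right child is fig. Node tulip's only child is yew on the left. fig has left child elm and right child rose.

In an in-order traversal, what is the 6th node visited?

In-order visits the left subtree, then the node, then the right subtree.
At plum: go left to fir.
  At fir: no left child.
  Visit fir.
  At fir: go right to fig.
    At fig: go left to elm.
      elm is a leaf — visit elm.
    Visit fig.
    At fig: go right to rose.
      At rose: no left child.
      Visit rose.
      At rose: go right to poppy.
        poppy is a leaf — visit poppy.
Visit plum.
At plum: go right to fern.
  At fern: go left to tulip.
    At tulip: go left to yew.
      At yew: no left child.
      Visit yew.
      At yew: go right to mint.
        At mint: go left to lily.
          lily is a leaf — visit lily.
        Visit mint.
        At mint: no right child.
    Visit tulip.
    At tulip: no right child.
  Visit fern.
  At fern: go right to ivy.
    ivy is a leaf — visit ivy.
Full in-order sequence: fir, elm, fig, rose, poppy, plum, yew, lily, mint, tulip, fern, ivy.

plum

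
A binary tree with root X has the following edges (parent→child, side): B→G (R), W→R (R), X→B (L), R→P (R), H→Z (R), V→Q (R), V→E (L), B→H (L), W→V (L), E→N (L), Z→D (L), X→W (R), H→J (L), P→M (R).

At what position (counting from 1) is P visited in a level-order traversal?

12

Level-order visits nodes level by level from the root, left to right within each level.
Level 0: X
Level 1: B, W
Level 2: H, G, V, R
Level 3: J, Z, E, Q, P
Level 4: D, N, M
Full level-order sequence: X, B, W, H, G, V, R, J, Z, E, Q, P, D, N, M.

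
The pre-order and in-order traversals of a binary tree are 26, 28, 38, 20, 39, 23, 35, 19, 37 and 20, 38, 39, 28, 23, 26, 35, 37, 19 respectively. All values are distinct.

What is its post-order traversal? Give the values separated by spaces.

The first element of pre-order is the root; it splits in-order into left and right subtrees.
Root 26: left subtree has 5 nodes {20, 38, 39, 28, 23}, right has 3 {35, 37, 19}.
  Root 28: left subtree has 3 nodes {20, 38, 39}, right has 1 {23}.
    Root 38: left subtree has 1 node {20}, right has 1 {39}.
  Root 35: left subtree has 0 nodes { }, right has 2 {37, 19}.
    Root 19: left subtree has 1 node {37}, right has 0 { }.

20 39 38 23 28 37 19 35 26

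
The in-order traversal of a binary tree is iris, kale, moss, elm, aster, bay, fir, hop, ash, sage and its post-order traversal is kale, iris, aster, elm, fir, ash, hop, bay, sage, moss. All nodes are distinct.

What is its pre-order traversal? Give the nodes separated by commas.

moss, iris, kale, sage, bay, elm, aster, hop, fir, ash

The last element of post-order is the root; it splits in-order into left and right subtrees.
Root moss: left subtree has 2 nodes {iris, kale}, right has 7 {elm, aster, bay, fir, hop, ash, sage}.
  Root iris: left subtree has 0 nodes { }, right has 1 {kale}.
  Root sage: left subtree has 6 nodes {elm, aster, bay, fir, hop, ash}, right has 0 { }.
    Root bay: left subtree has 2 nodes {elm, aster}, right has 3 {fir, hop, ash}.
      Root elm: left subtree has 0 nodes { }, right has 1 {aster}.
      Root hop: left subtree has 1 node {fir}, right has 1 {ash}.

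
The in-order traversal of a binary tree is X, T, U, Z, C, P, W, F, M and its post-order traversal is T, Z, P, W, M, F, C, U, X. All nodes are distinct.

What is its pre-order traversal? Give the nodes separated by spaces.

X U T C Z F W P M

The last element of post-order is the root; it splits in-order into left and right subtrees.
Root X: left subtree has 0 nodes { }, right has 8 {T, U, Z, C, P, W, F, M}.
  Root U: left subtree has 1 node {T}, right has 6 {Z, C, P, W, F, M}.
    Root C: left subtree has 1 node {Z}, right has 4 {P, W, F, M}.
      Root F: left subtree has 2 nodes {P, W}, right has 1 {M}.
        Root W: left subtree has 1 node {P}, right has 0 { }.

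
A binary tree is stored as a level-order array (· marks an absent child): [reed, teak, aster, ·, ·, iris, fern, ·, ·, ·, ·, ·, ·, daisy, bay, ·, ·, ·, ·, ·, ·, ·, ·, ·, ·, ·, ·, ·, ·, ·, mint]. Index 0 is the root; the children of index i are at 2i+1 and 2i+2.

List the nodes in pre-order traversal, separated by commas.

Pre-order visits the node, then its left subtree, then its right subtree.
Visit reed.
At reed: go left to teak.
  teak is a leaf — visit teak.
At reed: go right to aster.
  Visit aster.
  At aster: go left to iris.
    iris is a leaf — visit iris.
  At aster: go right to fern.
    Visit fern.
    At fern: go left to daisy.
      daisy is a leaf — visit daisy.
    At fern: go right to bay.
      Visit bay.
      At bay: no left child.
      At bay: go right to mint.
        mint is a leaf — visit mint.

reed, teak, aster, iris, fern, daisy, bay, mint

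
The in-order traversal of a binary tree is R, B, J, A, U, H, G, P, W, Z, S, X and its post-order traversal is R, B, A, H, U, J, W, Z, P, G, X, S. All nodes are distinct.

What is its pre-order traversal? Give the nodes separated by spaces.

S G J B R U A H P Z W X

The last element of post-order is the root; it splits in-order into left and right subtrees.
Root S: left subtree has 10 nodes {R, B, J, A, U, H, G, P, W, Z}, right has 1 {X}.
  Root G: left subtree has 6 nodes {R, B, J, A, U, H}, right has 3 {P, W, Z}.
    Root J: left subtree has 2 nodes {R, B}, right has 3 {A, U, H}.
      Root B: left subtree has 1 node {R}, right has 0 { }.
      Root U: left subtree has 1 node {A}, right has 1 {H}.
    Root P: left subtree has 0 nodes { }, right has 2 {W, Z}.
      Root Z: left subtree has 1 node {W}, right has 0 { }.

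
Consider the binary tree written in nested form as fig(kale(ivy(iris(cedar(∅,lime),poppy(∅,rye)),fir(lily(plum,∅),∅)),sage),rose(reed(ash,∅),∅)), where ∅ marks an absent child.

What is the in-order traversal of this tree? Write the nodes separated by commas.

cedar, lime, iris, poppy, rye, ivy, plum, lily, fir, kale, sage, fig, ash, reed, rose

In-order visits the left subtree, then the node, then the right subtree.
At fig: go left to kale.
  At kale: go left to ivy.
    At ivy: go left to iris.
      At iris: go left to cedar.
        At cedar: no left child.
        Visit cedar.
        At cedar: go right to lime.
          lime is a leaf — visit lime.
      Visit iris.
      At iris: go right to poppy.
        At poppy: no left child.
        Visit poppy.
        At poppy: go right to rye.
          rye is a leaf — visit rye.
    Visit ivy.
    At ivy: go right to fir.
      At fir: go left to lily.
        At lily: go left to plum.
          plum is a leaf — visit plum.
        Visit lily.
        At lily: no right child.
      Visit fir.
      At fir: no right child.
  Visit kale.
  At kale: go right to sage.
    sage is a leaf — visit sage.
Visit fig.
At fig: go right to rose.
  At rose: go left to reed.
    At reed: go left to ash.
      ash is a leaf — visit ash.
    Visit reed.
    At reed: no right child.
  Visit rose.
  At rose: no right child.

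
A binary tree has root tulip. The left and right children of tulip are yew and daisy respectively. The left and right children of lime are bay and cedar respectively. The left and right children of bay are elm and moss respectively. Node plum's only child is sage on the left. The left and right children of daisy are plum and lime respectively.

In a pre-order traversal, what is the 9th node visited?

moss

Pre-order visits the node, then its left subtree, then its right subtree.
Visit tulip.
At tulip: go left to yew.
  yew is a leaf — visit yew.
At tulip: go right to daisy.
  Visit daisy.
  At daisy: go left to plum.
    Visit plum.
    At plum: go left to sage.
      sage is a leaf — visit sage.
    At plum: no right child.
  At daisy: go right to lime.
    Visit lime.
    At lime: go left to bay.
      Visit bay.
      At bay: go left to elm.
        elm is a leaf — visit elm.
      At bay: go right to moss.
        moss is a leaf — visit moss.
    At lime: go right to cedar.
      cedar is a leaf — visit cedar.
Full pre-order sequence: tulip, yew, daisy, plum, sage, lime, bay, elm, moss, cedar.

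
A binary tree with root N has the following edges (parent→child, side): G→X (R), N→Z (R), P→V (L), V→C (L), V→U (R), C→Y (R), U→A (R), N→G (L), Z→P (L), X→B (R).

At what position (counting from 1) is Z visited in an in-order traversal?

11

In-order visits the left subtree, then the node, then the right subtree.
At N: go left to G.
  At G: no left child.
  Visit G.
  At G: go right to X.
    At X: no left child.
    Visit X.
    At X: go right to B.
      B is a leaf — visit B.
Visit N.
At N: go right to Z.
  At Z: go left to P.
    At P: go left to V.
      At V: go left to C.
        At C: no left child.
        Visit C.
        At C: go right to Y.
          Y is a leaf — visit Y.
      Visit V.
      At V: go right to U.
        At U: no left child.
        Visit U.
        At U: go right to A.
          A is a leaf — visit A.
    Visit P.
    At P: no right child.
  Visit Z.
  At Z: no right child.
Full in-order sequence: G, X, B, N, C, Y, V, U, A, P, Z.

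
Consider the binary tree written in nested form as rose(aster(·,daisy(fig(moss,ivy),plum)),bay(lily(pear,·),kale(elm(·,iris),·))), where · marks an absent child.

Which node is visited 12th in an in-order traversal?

iris

In-order visits the left subtree, then the node, then the right subtree.
At rose: go left to aster.
  At aster: no left child.
  Visit aster.
  At aster: go right to daisy.
    At daisy: go left to fig.
      At fig: go left to moss.
        moss is a leaf — visit moss.
      Visit fig.
      At fig: go right to ivy.
        ivy is a leaf — visit ivy.
    Visit daisy.
    At daisy: go right to plum.
      plum is a leaf — visit plum.
Visit rose.
At rose: go right to bay.
  At bay: go left to lily.
    At lily: go left to pear.
      pear is a leaf — visit pear.
    Visit lily.
    At lily: no right child.
  Visit bay.
  At bay: go right to kale.
    At kale: go left to elm.
      At elm: no left child.
      Visit elm.
      At elm: go right to iris.
        iris is a leaf — visit iris.
    Visit kale.
    At kale: no right child.
Full in-order sequence: aster, moss, fig, ivy, daisy, plum, rose, pear, lily, bay, elm, iris, kale.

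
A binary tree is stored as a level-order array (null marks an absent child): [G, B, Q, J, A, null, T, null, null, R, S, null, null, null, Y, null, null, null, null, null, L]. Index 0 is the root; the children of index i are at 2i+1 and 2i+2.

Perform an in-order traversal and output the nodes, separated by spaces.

In-order visits the left subtree, then the node, then the right subtree.
At G: go left to B.
  At B: go left to J.
    J is a leaf — visit J.
  Visit B.
  At B: go right to A.
    At A: go left to R.
      At R: no left child.
      Visit R.
      At R: go right to L.
        L is a leaf — visit L.
    Visit A.
    At A: go right to S.
      S is a leaf — visit S.
Visit G.
At G: go right to Q.
  At Q: no left child.
  Visit Q.
  At Q: go right to T.
    At T: no left child.
    Visit T.
    At T: go right to Y.
      Y is a leaf — visit Y.

J B R L A S G Q T Y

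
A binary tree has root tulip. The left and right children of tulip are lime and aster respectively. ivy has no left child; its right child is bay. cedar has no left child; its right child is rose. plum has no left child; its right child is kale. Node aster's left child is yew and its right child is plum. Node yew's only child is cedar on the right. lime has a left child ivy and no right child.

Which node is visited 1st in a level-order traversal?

Level-order visits nodes level by level from the root, left to right within each level.
Level 0: tulip
Level 1: lime, aster
Level 2: ivy, yew, plum
Level 3: bay, cedar, kale
Level 4: rose
Full level-order sequence: tulip, lime, aster, ivy, yew, plum, bay, cedar, kale, rose.

tulip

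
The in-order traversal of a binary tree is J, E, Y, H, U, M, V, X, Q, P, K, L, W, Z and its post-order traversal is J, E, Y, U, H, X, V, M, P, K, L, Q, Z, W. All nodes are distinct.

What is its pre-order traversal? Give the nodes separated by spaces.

W Q M H Y E J U V X L K P Z

The last element of post-order is the root; it splits in-order into left and right subtrees.
Root W: left subtree has 12 nodes {J, E, Y, H, U, M, V, X, Q, P, K, L}, right has 1 {Z}.
  Root Q: left subtree has 8 nodes {J, E, Y, H, U, M, V, X}, right has 3 {P, K, L}.
    Root M: left subtree has 5 nodes {J, E, Y, H, U}, right has 2 {V, X}.
      Root H: left subtree has 3 nodes {J, E, Y}, right has 1 {U}.
        Root Y: left subtree has 2 nodes {J, E}, right has 0 { }.
          Root E: left subtree has 1 node {J}, right has 0 { }.
      Root V: left subtree has 0 nodes { }, right has 1 {X}.
    Root L: left subtree has 2 nodes {P, K}, right has 0 { }.
      Root K: left subtree has 1 node {P}, right has 0 { }.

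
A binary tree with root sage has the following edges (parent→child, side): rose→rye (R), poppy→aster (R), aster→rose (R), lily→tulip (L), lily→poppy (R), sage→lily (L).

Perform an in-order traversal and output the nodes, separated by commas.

In-order visits the left subtree, then the node, then the right subtree.
At sage: go left to lily.
  At lily: go left to tulip.
    tulip is a leaf — visit tulip.
  Visit lily.
  At lily: go right to poppy.
    At poppy: no left child.
    Visit poppy.
    At poppy: go right to aster.
      At aster: no left child.
      Visit aster.
      At aster: go right to rose.
        At rose: no left child.
        Visit rose.
        At rose: go right to rye.
          rye is a leaf — visit rye.
Visit sage.
At sage: no right child.

tulip, lily, poppy, aster, rose, rye, sage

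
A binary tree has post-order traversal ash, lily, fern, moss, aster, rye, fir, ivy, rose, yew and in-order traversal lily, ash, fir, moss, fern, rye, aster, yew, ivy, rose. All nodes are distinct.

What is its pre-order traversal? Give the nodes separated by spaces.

The last element of post-order is the root; it splits in-order into left and right subtrees.
Root yew: left subtree has 7 nodes {lily, ash, fir, moss, fern, rye, aster}, right has 2 {ivy, rose}.
  Root fir: left subtree has 2 nodes {lily, ash}, right has 4 {moss, fern, rye, aster}.
    Root lily: left subtree has 0 nodes { }, right has 1 {ash}.
    Root rye: left subtree has 2 nodes {moss, fern}, right has 1 {aster}.
      Root moss: left subtree has 0 nodes { }, right has 1 {fern}.
  Root rose: left subtree has 1 node {ivy}, right has 0 { }.

yew fir lily ash rye moss fern aster rose ivy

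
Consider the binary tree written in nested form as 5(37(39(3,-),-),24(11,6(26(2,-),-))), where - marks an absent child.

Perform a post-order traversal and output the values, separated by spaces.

Post-order visits the left subtree, then the right subtree, then the node.
At 5: go left to 37.
  At 37: go left to 39.
    At 39: go left to 3.
      3 is a leaf — visit 3.
    At 39: no right child.
    Visit 39.
  At 37: no right child.
  Visit 37.
At 5: go right to 24.
  At 24: go left to 11.
    11 is a leaf — visit 11.
  At 24: go right to 6.
    At 6: go left to 26.
      At 26: go left to 2.
        2 is a leaf — visit 2.
      At 26: no right child.
      Visit 26.
    At 6: no right child.
    Visit 6.
  Visit 24.
Visit 5.

3 39 37 11 2 26 6 24 5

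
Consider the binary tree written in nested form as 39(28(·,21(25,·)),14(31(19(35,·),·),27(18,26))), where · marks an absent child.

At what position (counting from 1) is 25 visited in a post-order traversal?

Post-order visits the left subtree, then the right subtree, then the node.
At 39: go left to 28.
  At 28: no left child.
  At 28: go right to 21.
    At 21: go left to 25.
      25 is a leaf — visit 25.
    At 21: no right child.
    Visit 21.
  Visit 28.
At 39: go right to 14.
  At 14: go left to 31.
    At 31: go left to 19.
      At 19: go left to 35.
        35 is a leaf — visit 35.
      At 19: no right child.
      Visit 19.
    At 31: no right child.
    Visit 31.
  At 14: go right to 27.
    At 27: go left to 18.
      18 is a leaf — visit 18.
    At 27: go right to 26.
      26 is a leaf — visit 26.
    Visit 27.
  Visit 14.
Visit 39.
Full post-order sequence: 25, 21, 28, 35, 19, 31, 18, 26, 27, 14, 39.

1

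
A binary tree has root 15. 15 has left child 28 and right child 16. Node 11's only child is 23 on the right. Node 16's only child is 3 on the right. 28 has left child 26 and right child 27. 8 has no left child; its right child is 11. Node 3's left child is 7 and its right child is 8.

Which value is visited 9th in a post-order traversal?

Post-order visits the left subtree, then the right subtree, then the node.
At 15: go left to 28.
  At 28: go left to 26.
    26 is a leaf — visit 26.
  At 28: go right to 27.
    27 is a leaf — visit 27.
  Visit 28.
At 15: go right to 16.
  At 16: no left child.
  At 16: go right to 3.
    At 3: go left to 7.
      7 is a leaf — visit 7.
    At 3: go right to 8.
      At 8: no left child.
      At 8: go right to 11.
        At 11: no left child.
        At 11: go right to 23.
          23 is a leaf — visit 23.
        Visit 11.
      Visit 8.
    Visit 3.
  Visit 16.
Visit 15.
Full post-order sequence: 26, 27, 28, 7, 23, 11, 8, 3, 16, 15.

16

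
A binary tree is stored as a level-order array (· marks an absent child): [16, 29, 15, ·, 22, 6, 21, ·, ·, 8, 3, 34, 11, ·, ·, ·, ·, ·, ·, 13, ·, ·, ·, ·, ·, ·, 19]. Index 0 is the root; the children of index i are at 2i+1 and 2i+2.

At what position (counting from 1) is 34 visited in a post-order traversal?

6

Post-order visits the left subtree, then the right subtree, then the node.
At 16: go left to 29.
  At 29: no left child.
  At 29: go right to 22.
    At 22: go left to 8.
      At 8: go left to 13.
        13 is a leaf — visit 13.
      At 8: no right child.
      Visit 8.
    At 22: go right to 3.
      3 is a leaf — visit 3.
    Visit 22.
  Visit 29.
At 16: go right to 15.
  At 15: go left to 6.
    At 6: go left to 34.
      34 is a leaf — visit 34.
    At 6: go right to 11.
      At 11: no left child.
      At 11: go right to 19.
        19 is a leaf — visit 19.
      Visit 11.
    Visit 6.
  At 15: go right to 21.
    21 is a leaf — visit 21.
  Visit 15.
Visit 16.
Full post-order sequence: 13, 8, 3, 22, 29, 34, 19, 11, 6, 21, 15, 16.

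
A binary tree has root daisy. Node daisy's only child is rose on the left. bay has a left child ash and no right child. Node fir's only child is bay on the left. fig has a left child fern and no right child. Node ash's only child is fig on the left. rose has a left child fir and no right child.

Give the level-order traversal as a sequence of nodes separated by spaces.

daisy rose fir bay ash fig fern

Level-order visits nodes level by level from the root, left to right within each level.
Level 0: daisy
Level 1: rose
Level 2: fir
Level 3: bay
Level 4: ash
Level 5: fig
Level 6: fern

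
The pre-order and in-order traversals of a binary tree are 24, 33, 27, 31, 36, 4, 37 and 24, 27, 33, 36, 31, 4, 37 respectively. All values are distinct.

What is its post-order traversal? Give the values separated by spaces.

The first element of pre-order is the root; it splits in-order into left and right subtrees.
Root 24: left subtree has 0 nodes { }, right has 6 {27, 33, 36, 31, 4, 37}.
  Root 33: left subtree has 1 node {27}, right has 4 {36, 31, 4, 37}.
    Root 31: left subtree has 1 node {36}, right has 2 {4, 37}.
      Root 4: left subtree has 0 nodes { }, right has 1 {37}.

27 36 37 4 31 33 24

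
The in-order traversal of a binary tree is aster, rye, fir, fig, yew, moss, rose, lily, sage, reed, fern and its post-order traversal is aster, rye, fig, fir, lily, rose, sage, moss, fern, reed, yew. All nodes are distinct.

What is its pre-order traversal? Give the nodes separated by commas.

yew, fir, rye, aster, fig, reed, moss, sage, rose, lily, fern

The last element of post-order is the root; it splits in-order into left and right subtrees.
Root yew: left subtree has 4 nodes {aster, rye, fir, fig}, right has 6 {moss, rose, lily, sage, reed, fern}.
  Root fir: left subtree has 2 nodes {aster, rye}, right has 1 {fig}.
    Root rye: left subtree has 1 node {aster}, right has 0 { }.
  Root reed: left subtree has 4 nodes {moss, rose, lily, sage}, right has 1 {fern}.
    Root moss: left subtree has 0 nodes { }, right has 3 {rose, lily, sage}.
      Root sage: left subtree has 2 nodes {rose, lily}, right has 0 { }.
        Root rose: left subtree has 0 nodes { }, right has 1 {lily}.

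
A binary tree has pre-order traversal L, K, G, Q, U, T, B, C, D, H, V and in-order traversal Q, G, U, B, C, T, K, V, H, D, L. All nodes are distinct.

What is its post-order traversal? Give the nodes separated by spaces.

The first element of pre-order is the root; it splits in-order into left and right subtrees.
Root L: left subtree has 10 nodes {Q, G, U, B, C, T, K, V, H, D}, right has 0 { }.
  Root K: left subtree has 6 nodes {Q, G, U, B, C, T}, right has 3 {V, H, D}.
    Root G: left subtree has 1 node {Q}, right has 4 {U, B, C, T}.
      Root U: left subtree has 0 nodes { }, right has 3 {B, C, T}.
        Root T: left subtree has 2 nodes {B, C}, right has 0 { }.
          Root B: left subtree has 0 nodes { }, right has 1 {C}.
    Root D: left subtree has 2 nodes {V, H}, right has 0 { }.
      Root H: left subtree has 1 node {V}, right has 0 { }.

Q C B T U G V H D K L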